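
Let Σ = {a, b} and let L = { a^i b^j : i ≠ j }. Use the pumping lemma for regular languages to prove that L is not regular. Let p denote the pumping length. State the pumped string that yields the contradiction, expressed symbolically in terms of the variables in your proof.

a^{p+p!} b^{p+p!}

Suppose for contradiction that L is regular, and let p be the pumping length.
Choose w = a^p b^{p+p!}. Since p ≠ p+p!, w ∈ L; and |w| ≥ p.
The pumping lemma gives a decomposition w = xyz where |xy| ≤ p and y is nonempty.
Since the first p symbols of w are all a's and |xy| ≤ p, y lies entirely in the leading a-block: y = a^k for some k with 1 ≤ k ≤ p.
Since 1 ≤ k ≤ p, k divides p!; set t = 1 + p!/k. Then xy^t z has p + (p!/k)·k = p + p! copies of a. Now the a-count equals the b-count, so i ≠ j fails. So xy^t z = a^{p+p!} b^{p+p!} ∉ L.
This is a contradiction; hence L is not regular.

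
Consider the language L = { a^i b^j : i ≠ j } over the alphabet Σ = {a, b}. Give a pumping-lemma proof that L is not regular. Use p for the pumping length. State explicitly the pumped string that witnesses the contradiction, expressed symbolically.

a^{p+p!} b^{p+p!}

Suppose for contradiction that L is regular, and let p be the pumping length.
Choose w = a^p b^{p+p!}. Since p ≠ p+p!, w ∈ L; and |w| ≥ p.
The pumping lemma gives a decomposition w = xyz where |xy| ≤ p and |y| > 0.
Because |xy| ≤ p and w begins with p copies of a, we have y = a^k with 1 ≤ k ≤ p.
Since 1 ≤ k ≤ p, k divides p!; set t = 1 + p!/k. Then xy^t z has p + (p!/k)·k = p + p! copies of a. Now the a-count equals the b-count, so i ≠ j fails. So xy^t z = a^{p+p!} b^{p+p!} ∉ L.
This is a contradiction; hence L is not regular.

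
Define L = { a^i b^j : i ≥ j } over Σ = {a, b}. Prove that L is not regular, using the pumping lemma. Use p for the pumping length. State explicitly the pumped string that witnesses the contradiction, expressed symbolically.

a^{p-k} b^p

Toward a contradiction, assume L is regular with pumping length p.
Choose w = a^p b^p ∈ L, with |w| = 2p ≥ p.
Write w = xyz as guaranteed by the lemma, with |xy| ≤ p and |y| > 0.
Since the first p symbols of w are all a's and |xy| ≤ p, y lies entirely in the leading a-block: y = a^k for some k with 1 ≤ k ≤ p.
Consider xy^0z = xz = a^{p-k} b^p. Since k ≥ 1, the a-count p-k is less than p, so i ≥ j fails; thus xz ∉ L.
This contradicts the pumping lemma, so L is not regular.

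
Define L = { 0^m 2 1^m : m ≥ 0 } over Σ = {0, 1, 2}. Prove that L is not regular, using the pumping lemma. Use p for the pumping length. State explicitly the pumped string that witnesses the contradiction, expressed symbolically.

Toward a contradiction, assume L is regular with pumping length p.
Take w = 0^p 2 1^p ∈ L with |w| = 2p+1 ≥ p.
By the pumping lemma, w = xyz with |xy| ≤ p and y is nonempty.
Since the first p symbols of w are all 0's and |xy| ≤ p, y lies entirely in the leading 0-block: y = 0^k for some k with 1 ≤ k ≤ p.
Pump with i = 2: xy^2z = 0^{p+k} 2 1^p, which would require p+k = p. But k ≥ 1, so xy^2z ∉ L.
This is a contradiction; hence L is not regular.

0^{p+k} 2 1^p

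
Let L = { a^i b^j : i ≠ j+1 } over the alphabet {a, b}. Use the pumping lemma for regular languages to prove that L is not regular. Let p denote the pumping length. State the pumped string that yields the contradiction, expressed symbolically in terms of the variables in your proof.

a^{p+p!} b^{p+p!-1}

Toward a contradiction, assume L is regular with pumping length p.
Choose w = a^p b^{p+p!-1}. Since p ≠ (p+p!-1)+1 = p+p!, w ∈ L; and |w| ≥ p.
By the pumping lemma, w = xyz with |xy| ≤ p and |y| ≥ 1.
Since the first p symbols of w are all a's and |xy| ≤ p, y lies entirely in the leading a-block: y = a^k for some k with 1 ≤ k ≤ p.
Since 1 ≤ k ≤ p, k divides p!; set t = 1 + p!/k. Then xy^t z has p + (p!/k)·k = p + p! copies of a. Now the a-count is p+p! and (b-count)+1 = (p+p!-1)+1 = p+p!, so i ≠ j+1 fails. So xy^t z = a^{p+p!} b^{p+p!-1} ∉ L.
Contradiction. Therefore L is not regular.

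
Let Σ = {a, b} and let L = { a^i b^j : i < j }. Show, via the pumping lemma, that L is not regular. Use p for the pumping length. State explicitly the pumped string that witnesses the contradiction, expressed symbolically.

a^{p+k} b^{p+1}

Assume L is regular; let p be its pumping constant.
Choose w = a^p b^{p+1} ∈ L, with |w| = 2p+1 ≥ p.
The pumping lemma gives a decomposition w = xyz where |xy| ≤ p and y is nonempty.
Since the first p symbols of w are all a's and |xy| ≤ p, y lies entirely in the leading a-block: y = a^k for some k with 1 ≤ k ≤ p.
Consider xy^2z = a^{p+k} b^{p+1}. Since k ≥ 1, the a-count p+k is at least p+1, so i < j fails; thus xy^2z ∉ L.
This contradicts the pumping lemma, so L is not regular.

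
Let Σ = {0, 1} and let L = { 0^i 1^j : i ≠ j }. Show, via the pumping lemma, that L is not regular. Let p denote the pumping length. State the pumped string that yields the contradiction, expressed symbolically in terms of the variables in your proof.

0^{p+p!} 1^{p+p!}

Assume L is regular; let p be its pumping constant.
Choose w = 0^p 1^{p+p!}. Since p ≠ p+p!, w ∈ L; and |w| ≥ p.
By the pumping lemma, w = xyz with |xy| ≤ p and y is nonempty.
Since the first p symbols of w are all 0's and |xy| ≤ p, y lies entirely in the leading 0-block: y = 0^k for some k with 1 ≤ k ≤ p.
Since 1 ≤ k ≤ p, k divides p!; set t = 1 + p!/k. Then xy^t z has p + (p!/k)·k = p + p! copies of 0. Now the 0-count equals the 1-count, so i ≠ j fails. So xy^t z = 0^{p+p!} 1^{p+p!} ∉ L.
This contradicts the pumping lemma, so L is not regular.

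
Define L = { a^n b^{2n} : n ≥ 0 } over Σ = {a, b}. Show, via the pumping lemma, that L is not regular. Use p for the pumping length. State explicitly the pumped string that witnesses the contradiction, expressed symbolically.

Assume L is regular; let p be its pumping constant.
Take w = a^p b^{2p}. Then w ∈ L and |w| = 3p ≥ p.
The pumping lemma gives a decomposition w = xyz where |xy| ≤ p and |y| > 0.
Since the first p symbols of w are all a's and |xy| ≤ p, y lies entirely in the leading a-block: y = a^k for some k with 1 ≤ k ≤ p.
Pump with i = 2: xy^2z = a^{p+k} b^{2p}. For this to lie in L we would need 2p = 2(p+k), which forces k = 0. But k ≥ 1, so xy^2z ∉ L.
This contradicts the pumping lemma, so L is not regular.

a^{p+k} b^{2p}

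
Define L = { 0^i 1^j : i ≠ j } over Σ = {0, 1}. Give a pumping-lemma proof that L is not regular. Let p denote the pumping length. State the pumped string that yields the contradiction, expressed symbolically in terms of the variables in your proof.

0^{p+p!} 1^{p+p!}

Suppose for contradiction that L is regular, and let p be the pumping length.
Choose w = 0^p 1^{p+p!}. Since p ≠ p+p!, w ∈ L; and |w| ≥ p.
Write w = xyz as guaranteed by the lemma, with |xy| ≤ p and |y| > 0.
Since the first p symbols of w are all 0's and |xy| ≤ p, y lies entirely in the leading 0-block: y = 0^k for some k with 1 ≤ k ≤ p.
Since 1 ≤ k ≤ p, k divides p!; set t = 1 + p!/k. Then xy^t z has p + (p!/k)·k = p + p! copies of 0. Now the 0-count equals the 1-count, so i ≠ j fails. So xy^t z = 0^{p+p!} 1^{p+p!} ∉ L.
This contradicts the pumping lemma, so L is not regular.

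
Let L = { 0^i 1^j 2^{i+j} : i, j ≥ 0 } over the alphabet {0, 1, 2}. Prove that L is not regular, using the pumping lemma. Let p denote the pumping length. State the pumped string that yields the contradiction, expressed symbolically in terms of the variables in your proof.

0^{p+k} 1^p 2^{2p}

Toward a contradiction, assume L is regular with pumping length p.
Take w = 0^p 1^p 2^{2p} ∈ L (with i=j=p, i+j=2p), |w| = 4p ≥ p.
The pumping lemma gives a decomposition w = xyz where |xy| ≤ p and |y| ≥ 1.
Since the first p symbols of w are all 0's and |xy| ≤ p, y lies entirely in the leading 0-block: y = 0^k for some k with 1 ≤ k ≤ p.
Consider xy^2z = 0^{p+k} 1^p 2^{2p}. Now the 0- and 1-counts sum to 2p+k, but the 2-count is 2p ≠ 2p+k. So xy^2z ∉ L.
This is a contradiction; hence L is not regular.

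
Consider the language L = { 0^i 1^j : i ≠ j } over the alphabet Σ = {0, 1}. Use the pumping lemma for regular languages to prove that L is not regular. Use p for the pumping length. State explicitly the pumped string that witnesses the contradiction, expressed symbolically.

0^{p+p!} 1^{p+p!}

Assume L is regular. Let p be the pumping length given by the pumping lemma.
Choose w = 0^p 1^{p+p!}. Since p ≠ p+p!, w ∈ L; and |w| ≥ p.
Write w = xyz as guaranteed by the lemma, with |xy| ≤ p and |y| > 0.
Because |xy| ≤ p and w begins with p copies of 0, we have y = 0^k with 1 ≤ k ≤ p.
Since 1 ≤ k ≤ p, k divides p!; set t = 1 + p!/k. Then xy^t z has p + (p!/k)·k = p + p! copies of 0. Now the 0-count equals the 1-count, so i ≠ j fails. So xy^t z = 0^{p+p!} 1^{p+p!} ∉ L.
This contradicts the pumping lemma, so L is not regular.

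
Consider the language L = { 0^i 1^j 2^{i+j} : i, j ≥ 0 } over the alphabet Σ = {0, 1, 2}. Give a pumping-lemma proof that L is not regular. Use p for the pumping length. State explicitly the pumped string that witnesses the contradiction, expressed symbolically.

Suppose for contradiction that L is regular, and let p be the pumping length.
Take w = 0^p 1^p 2^{2p} ∈ L (with i=j=p, i+j=2p), |w| = 4p ≥ p.
By the pumping lemma, w = xyz with |xy| ≤ p and |y| > 0.
Since the first p symbols of w are all 0's and |xy| ≤ p, y lies entirely in the leading 0-block: y = 0^k for some k with 1 ≤ k ≤ p.
Consider xy^2z = 0^{p+k} 1^p 2^{2p}. Now the 0- and 1-counts sum to 2p+k, but the 2-count is 2p ≠ 2p+k. So xy^2z ∉ L.
Contradiction. Therefore L is not regular.

0^{p+k} 1^p 2^{2p}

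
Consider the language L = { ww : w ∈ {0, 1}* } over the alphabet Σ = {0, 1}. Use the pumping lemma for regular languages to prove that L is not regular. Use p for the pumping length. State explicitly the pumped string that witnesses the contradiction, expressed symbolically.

Assume L is regular; let p be its pumping constant.
Take w = 0^p 1^p 0^p 1^p = uu where u = 0^p1^p; then w ∈ L and |w| = 4p ≥ p.
The pumping lemma gives a decomposition w = xyz where |xy| ≤ p and |y| ≥ 1.
Since the first p symbols of w are all 0's and |xy| ≤ p, y lies entirely in the leading 0-block: y = 0^k for some k with 1 ≤ k ≤ p.
Pump with i = 2: xy^2z = 0^{p+k} 1^p 0^p 1^p, of length 4p+k. Suppose this equals vv. The string starts with 0 and ends with 1, so v does too; thus the boundary between the two copies of v is a 1→0 transition. There is exactly one such transition, at position 2p+k, so |v| = 2p+k and |vv| = 4p+2k ≠ 4p+k since k ≥ 1. So xy^2z ∉ L.
This contradicts the pumping lemma, so L is not regular.

0^{p+k} 1^p 0^p 1^p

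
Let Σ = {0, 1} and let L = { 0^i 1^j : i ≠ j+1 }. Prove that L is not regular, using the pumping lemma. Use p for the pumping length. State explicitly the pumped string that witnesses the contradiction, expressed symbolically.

0^{p+p!} 1^{p+p!-1}

Toward a contradiction, assume L is regular with pumping length p.
Choose w = 0^p 1^{p+p!-1}. Since p ≠ (p+p!-1)+1 = p+p!, w ∈ L; and |w| ≥ p.
By the pumping lemma, w = xyz with |xy| ≤ p and y is nonempty.
The first p characters of w are 0's, so xy (and hence y) consists only of 0's. Write y = 0^k, 1 ≤ k ≤ p.
Since 1 ≤ k ≤ p, k divides p!; set t = 1 + p!/k. Then xy^t z has p + (p!/k)·k = p + p! copies of 0. Now the 0-count is p+p! and (1-count)+1 = (p+p!-1)+1 = p+p!, so i ≠ j+1 fails. So xy^t z = 0^{p+p!} 1^{p+p!-1} ∉ L.
This is a contradiction; hence L is not regular.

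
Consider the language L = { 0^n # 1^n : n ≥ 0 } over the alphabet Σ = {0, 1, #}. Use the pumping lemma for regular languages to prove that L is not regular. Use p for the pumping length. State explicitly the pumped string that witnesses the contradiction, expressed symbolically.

Toward a contradiction, assume L is regular with pumping length p.
Take w = 0^p # 1^p ∈ L with |w| = 2p+1 ≥ p.
The pumping lemma gives a decomposition w = xyz where |xy| ≤ p and |y| ≥ 1.
Because |xy| ≤ p and w begins with p copies of 0, we have y = 0^k with 1 ≤ k ≤ p.
Pump with i = 2: xy^2z = 0^{p+k} # 1^p, which would require p+k = p. But k ≥ 1, so xy^2z ∉ L.
This is a contradiction; hence L is not regular.

0^{p+k} # 1^p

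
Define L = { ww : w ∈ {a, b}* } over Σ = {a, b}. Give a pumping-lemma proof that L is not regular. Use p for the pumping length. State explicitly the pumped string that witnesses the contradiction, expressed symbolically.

a^{p+k} b^p a^p b^p

Toward a contradiction, assume L is regular with pumping length p.
Take w = a^p b^p a^p b^p = uu where u = a^pb^p; then w ∈ L and |w| = 4p ≥ p.
The pumping lemma gives a decomposition w = xyz where |xy| ≤ p and y is nonempty.
Since the first p symbols of w are all a's and |xy| ≤ p, y lies entirely in the leading a-block: y = a^k for some k with 1 ≤ k ≤ p.
Pump with i = 2: xy^2z = a^{p+k} b^p a^p b^p, of length 4p+k. Suppose this equals vv. The string starts with a and ends with b, so v does too; thus the boundary between the two copies of v is a b→a transition. There is exactly one such transition, at position 2p+k, so |v| = 2p+k and |vv| = 4p+2k ≠ 4p+k since k ≥ 1. So xy^2z ∉ L.
Contradiction. Therefore L is not regular.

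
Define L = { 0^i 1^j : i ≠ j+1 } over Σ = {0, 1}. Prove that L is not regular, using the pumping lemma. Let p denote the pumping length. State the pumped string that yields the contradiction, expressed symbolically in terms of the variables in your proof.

0^{p+p!} 1^{p+p!-1}

Toward a contradiction, assume L is regular with pumping length p.
Choose w = 0^p 1^{p+p!-1}. Since p ≠ (p+p!-1)+1 = p+p!, w ∈ L; and |w| ≥ p.
The pumping lemma gives a decomposition w = xyz where |xy| ≤ p and y is nonempty.
Because |xy| ≤ p and w begins with p copies of 0, we have y = 0^k with 1 ≤ k ≤ p.
Since 1 ≤ k ≤ p, k divides p!; set t = 1 + p!/k. Then xy^t z has p + (p!/k)·k = p + p! copies of 0. Now the 0-count is p+p! and (1-count)+1 = (p+p!-1)+1 = p+p!, so i ≠ j+1 fails. So xy^t z = 0^{p+p!} 1^{p+p!-1} ∉ L.
This is a contradiction; hence L is not regular.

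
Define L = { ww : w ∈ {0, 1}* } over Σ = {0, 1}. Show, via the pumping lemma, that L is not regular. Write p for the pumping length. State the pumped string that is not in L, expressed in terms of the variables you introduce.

Assume L is regular; let p be its pumping constant.
Take w = 0^p 1^p 0^p 1^p = uu where u = 0^p1^p; then w ∈ L and |w| = 4p ≥ p.
By the pumping lemma, w = xyz with |xy| ≤ p and |y| > 0.
Since the first p symbols of w are all 0's and |xy| ≤ p, y lies entirely in the leading 0-block: y = 0^k for some k with 1 ≤ k ≤ p.
Pump with i = 2: xy^2z = 0^{p+k} 1^p 0^p 1^p, of length 4p+k. Suppose this equals vv. The string starts with 0 and ends with 1, so v does too; thus the boundary between the two copies of v is a 1→0 transition. There is exactly one such transition, at position 2p+k, so |v| = 2p+k and |vv| = 4p+2k ≠ 4p+k since k ≥ 1. So xy^2z ∉ L.
This contradicts the pumping lemma, so L is not regular.

0^{p+k} 1^p 0^p 1^p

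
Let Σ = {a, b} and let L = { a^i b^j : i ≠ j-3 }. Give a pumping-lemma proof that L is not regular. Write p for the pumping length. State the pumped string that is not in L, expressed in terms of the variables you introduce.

a^{p+p!} b^{p+p!+3}

Toward a contradiction, assume L is regular with pumping length p.
Choose w = a^p b^{p+p!+3}. Since p ≠ (p+p!+3)-3 = p+p!, w ∈ L; and |w| ≥ p.
Write w = xyz as guaranteed by the lemma, with |xy| ≤ p and y is nonempty.
Since the first p symbols of w are all a's and |xy| ≤ p, y lies entirely in the leading a-block: y = a^k for some k with 1 ≤ k ≤ p.
Since 1 ≤ k ≤ p, k divides p!; set t = 1 + p!/k. Then xy^t z has p + (p!/k)·k = p + p! copies of a. Now the a-count is p+p! and (b-count)-3 = (p+p!+3)-3 = p+p!, so i ≠ j-3 fails. So xy^t z = a^{p+p!} b^{p+p!+3} ∉ L.
Contradiction. Therefore L is not regular.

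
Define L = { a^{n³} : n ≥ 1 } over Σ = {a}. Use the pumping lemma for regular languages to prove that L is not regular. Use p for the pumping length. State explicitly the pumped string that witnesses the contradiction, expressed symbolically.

a^{p³+k}

Toward a contradiction, assume L is regular with pumping length p.
Take w = a^{p³} ∈ L with |w| = p³ ≥ p.
By the pumping lemma, w = xyz with |xy| ≤ p and |y| ≥ 1.
Then y = a^k for some k with 1 ≤ k ≤ p.
Pump with i = 2: xy^2z = a^{p³+k}. Since 1 ≤ k ≤ p, p³ < p³+k ≤ p³+p < p³+3p²+3p+1 = (p+1)³, so p³+k is not a perfect cube. So xy^2z ∉ L.
This contradicts the pumping lemma, so L is not regular.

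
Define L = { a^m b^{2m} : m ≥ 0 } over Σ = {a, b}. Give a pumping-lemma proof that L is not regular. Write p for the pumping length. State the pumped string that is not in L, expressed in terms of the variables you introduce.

Assume L is regular; let p be its pumping constant.
Choose w = a^p b^{2p}, which is in L with |w| = 3p ≥ p.
Write w = xyz as guaranteed by the lemma, with |xy| ≤ p and |y| > 0.
Since the first p symbols of w are all a's and |xy| ≤ p, y lies entirely in the leading a-block: y = a^k for some k with 1 ≤ k ≤ p.
Pump with i = 2: xy^2z = a^{p+k} b^{2p}. For this to lie in L we would need 2p = 2(p+k), which forces k = 0. But k ≥ 1, so xy^2z ∉ L.
Contradiction. Therefore L is not regular.

a^{p+k} b^{2p}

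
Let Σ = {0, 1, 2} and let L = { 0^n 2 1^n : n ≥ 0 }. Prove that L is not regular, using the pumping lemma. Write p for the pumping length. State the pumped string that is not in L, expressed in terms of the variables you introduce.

0^{p+k} 2 1^p

Assume L is regular; let p be its pumping constant.
Take w = 0^p 2 1^p ∈ L with |w| = 2p+1 ≥ p.
The pumping lemma gives a decomposition w = xyz where |xy| ≤ p and y is nonempty.
Because |xy| ≤ p and w begins with p copies of 0, we have y = 0^k with 1 ≤ k ≤ p.
Pump with i = 2: xy^2z = 0^{p+k} 2 1^p, which would require p+k = p. But k ≥ 1, so xy^2z ∉ L.
Contradiction. Therefore L is not regular.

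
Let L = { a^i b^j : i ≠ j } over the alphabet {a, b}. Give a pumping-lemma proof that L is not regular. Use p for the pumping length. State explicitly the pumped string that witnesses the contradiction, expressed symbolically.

a^{p+p!} b^{p+p!}

Suppose for contradiction that L is regular, and let p be the pumping length.
Choose w = a^p b^{p+p!}. Since p ≠ p+p!, w ∈ L; and |w| ≥ p.
Write w = xyz as guaranteed by the lemma, with |xy| ≤ p and y is nonempty.
Because |xy| ≤ p and w begins with p copies of a, we have y = a^k with 1 ≤ k ≤ p.
Since 1 ≤ k ≤ p, k divides p!; set t = 1 + p!/k. Then xy^t z has p + (p!/k)·k = p + p! copies of a. Now the a-count equals the b-count, so i ≠ j fails. So xy^t z = a^{p+p!} b^{p+p!} ∉ L.
This contradicts the pumping lemma, so L is not regular.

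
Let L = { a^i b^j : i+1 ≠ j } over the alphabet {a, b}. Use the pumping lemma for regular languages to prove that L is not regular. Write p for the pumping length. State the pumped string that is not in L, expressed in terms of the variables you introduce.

Toward a contradiction, assume L is regular with pumping length p.
Choose w = a^p b^{p+p!+1}. Since p ≠ (p+p!+1)-1 = p+p!, w ∈ L; and |w| ≥ p.
The pumping lemma gives a decomposition w = xyz where |xy| ≤ p and |y| > 0.
Since the first p symbols of w are all a's and |xy| ≤ p, y lies entirely in the leading a-block: y = a^k for some k with 1 ≤ k ≤ p.
Since 1 ≤ k ≤ p, k divides p!; set t = 1 + p!/k. Then xy^t z has p + (p!/k)·k = p + p! copies of a. Now the a-count is p+p! and (b-count)-1 = (p+p!+1)-1 = p+p!, so i+1 ≠ j fails. So xy^t z = a^{p+p!} b^{p+p!+1} ∉ L.
This is a contradiction; hence L is not regular.

a^{p+p!} b^{p+p!+1}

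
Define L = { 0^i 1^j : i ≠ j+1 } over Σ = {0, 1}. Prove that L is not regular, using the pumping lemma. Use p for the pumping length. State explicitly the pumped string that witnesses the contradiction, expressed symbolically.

0^{p+p!} 1^{p+p!-1}

Assume L is regular; let p be its pumping constant.
Choose w = 0^p 1^{p+p!-1}. Since p ≠ (p+p!-1)+1 = p+p!, w ∈ L; and |w| ≥ p.
Write w = xyz as guaranteed by the lemma, with |xy| ≤ p and y is nonempty.
Since the first p symbols of w are all 0's and |xy| ≤ p, y lies entirely in the leading 0-block: y = 0^k for some k with 1 ≤ k ≤ p.
Since 1 ≤ k ≤ p, k divides p!; set t = 1 + p!/k. Then xy^t z has p + (p!/k)·k = p + p! copies of 0. Now the 0-count is p+p! and (1-count)+1 = (p+p!-1)+1 = p+p!, so i ≠ j+1 fails. So xy^t z = 0^{p+p!} 1^{p+p!-1} ∉ L.
Contradiction. Therefore L is not regular.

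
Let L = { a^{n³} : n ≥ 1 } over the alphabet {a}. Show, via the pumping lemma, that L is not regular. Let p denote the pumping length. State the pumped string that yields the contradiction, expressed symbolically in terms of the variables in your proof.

Toward a contradiction, assume L is regular with pumping length p.
Take w = a^{p³} ∈ L with |w| = p³ ≥ p.
By the pumping lemma, w = xyz with |xy| ≤ p and |y| ≥ 1.
Then y = a^k for some k with 1 ≤ k ≤ p.
Pump with i = 2: xy^2z = a^{p³+k}. Since 1 ≤ k ≤ p, p³ < p³+k ≤ p³+p < p³+3p²+3p+1 = (p+1)³, so p³+k is not a perfect cube. So xy^2z ∉ L.
This contradicts the pumping lemma, so L is not regular.

a^{p³+k}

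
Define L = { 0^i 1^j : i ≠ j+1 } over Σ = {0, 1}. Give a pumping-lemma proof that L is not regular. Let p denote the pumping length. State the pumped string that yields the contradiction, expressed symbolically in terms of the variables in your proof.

Toward a contradiction, assume L is regular with pumping length p.
Choose w = 0^p 1^{p+p!-1}. Since p ≠ (p+p!-1)+1 = p+p!, w ∈ L; and |w| ≥ p.
By the pumping lemma, w = xyz with |xy| ≤ p and y is nonempty.
The first p characters of w are 0's, so xy (and hence y) consists only of 0's. Write y = 0^k, 1 ≤ k ≤ p.
Since 1 ≤ k ≤ p, k divides p!; set t = 1 + p!/k. Then xy^t z has p + (p!/k)·k = p + p! copies of 0. Now the 0-count is p+p! and (1-count)+1 = (p+p!-1)+1 = p+p!, so i ≠ j+1 fails. So xy^t z = 0^{p+p!} 1^{p+p!-1} ∉ L.
Contradiction. Therefore L is not regular.

0^{p+p!} 1^{p+p!-1}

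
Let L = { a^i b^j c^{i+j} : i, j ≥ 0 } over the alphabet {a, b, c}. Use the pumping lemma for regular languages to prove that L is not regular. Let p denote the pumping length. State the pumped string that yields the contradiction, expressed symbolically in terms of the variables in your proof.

a^{p+k} b^p c^{2p}

Suppose for contradiction that L is regular, and let p be the pumping length.
Take w = a^p b^p c^{2p} ∈ L (with i=j=p, i+j=2p), |w| = 4p ≥ p.
Write w = xyz as guaranteed by the lemma, with |xy| ≤ p and |y| ≥ 1.
Because |xy| ≤ p and w begins with p copies of a, we have y = a^k with 1 ≤ k ≤ p.
Consider xy^2z = a^{p+k} b^p c^{2p}. Now the a- and b-counts sum to 2p+k, but the c-count is 2p ≠ 2p+k. So xy^2z ∉ L.
Contradiction. Therefore L is not regular.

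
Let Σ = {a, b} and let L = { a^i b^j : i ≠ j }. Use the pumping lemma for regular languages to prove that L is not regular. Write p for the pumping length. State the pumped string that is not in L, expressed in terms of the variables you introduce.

Suppose for contradiction that L is regular, and let p be the pumping length.
Choose w = a^p b^{p+p!}. Since p ≠ p+p!, w ∈ L; and |w| ≥ p.
By the pumping lemma, w = xyz with |xy| ≤ p and |y| > 0.
Because |xy| ≤ p and w begins with p copies of a, we have y = a^k with 1 ≤ k ≤ p.
Since 1 ≤ k ≤ p, k divides p!; set t = 1 + p!/k. Then xy^t z has p + (p!/k)·k = p + p! copies of a. Now the a-count equals the b-count, so i ≠ j fails. So xy^t z = a^{p+p!} b^{p+p!} ∉ L.
This contradicts the pumping lemma, so L is not regular.

a^{p+p!} b^{p+p!}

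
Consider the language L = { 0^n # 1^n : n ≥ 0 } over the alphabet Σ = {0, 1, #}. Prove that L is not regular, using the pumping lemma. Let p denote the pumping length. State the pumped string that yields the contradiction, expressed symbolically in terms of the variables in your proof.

Toward a contradiction, assume L is regular with pumping length p.
Take w = 0^p # 1^p ∈ L with |w| = 2p+1 ≥ p.
The pumping lemma gives a decomposition w = xyz where |xy| ≤ p and y is nonempty.
Since the first p symbols of w are all 0's and |xy| ≤ p, y lies entirely in the leading 0-block: y = 0^k for some k with 1 ≤ k ≤ p.
Pump with i = 2: xy^2z = 0^{p+k} # 1^p, which would require p+k = p. But k ≥ 1, so xy^2z ∉ L.
This contradicts the pumping lemma, so L is not regular.

0^{p+k} # 1^p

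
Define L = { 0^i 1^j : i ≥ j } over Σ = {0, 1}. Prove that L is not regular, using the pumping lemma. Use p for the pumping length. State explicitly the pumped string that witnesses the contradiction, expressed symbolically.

Suppose for contradiction that L is regular, and let p be the pumping length.
Choose w = 0^p 1^p ∈ L, with |w| = 2p ≥ p.
By the pumping lemma, w = xyz with |xy| ≤ p and y is nonempty.
Because |xy| ≤ p and w begins with p copies of 0, we have y = 0^k with 1 ≤ k ≤ p.
Consider xy^0z = xz = 0^{p-k} 1^p. Since k ≥ 1, the 0-count p-k is less than p, so i ≥ j fails; thus xz ∉ L.
This contradicts the pumping lemma, so L is not regular.

0^{p-k} 1^p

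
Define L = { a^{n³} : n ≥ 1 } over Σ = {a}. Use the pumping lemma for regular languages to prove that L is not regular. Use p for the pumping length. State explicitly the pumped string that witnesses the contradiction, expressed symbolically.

a^{p³+k}

Suppose for contradiction that L is regular, and let p be the pumping length.
Take w = a^{p³} ∈ L with |w| = p³ ≥ p.
By the pumping lemma, w = xyz with |xy| ≤ p and |y| > 0.
Then y = a^k for some k with 1 ≤ k ≤ p.
Pump with i = 2: xy^2z = a^{p³+k}. Since 1 ≤ k ≤ p, p³ < p³+k ≤ p³+p < p³+3p²+3p+1 = (p+1)³, so p³+k is not a perfect cube. So xy^2z ∉ L.
This contradicts the pumping lemma, so L is not regular.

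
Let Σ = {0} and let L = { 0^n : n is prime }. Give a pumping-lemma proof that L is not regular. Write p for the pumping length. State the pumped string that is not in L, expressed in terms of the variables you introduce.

0^{q(1+k)}

Toward a contradiction, assume L is regular with pumping length p.
Let q be a prime with q ≥ p+2 (infinitely many primes exist), and take w = 0^q ∈ L with |w| = q ≥ p.
By the pumping lemma, w = xyz with |xy| ≤ p and |y| ≥ 1.
Then y = 0^k for some k with 1 ≤ k ≤ p.
Since 1 ≤ k ≤ p, |xz| = q-k. Pump with i = q+1: |xy^{q+1}z| = (q-k)+(q+1)k = q+qk = q(1+k), which is composite (both factors ≥ 2). So xy^{q+1}z = 0^{q(1+k)} ∉ L.
This is a contradiction; hence L is not regular.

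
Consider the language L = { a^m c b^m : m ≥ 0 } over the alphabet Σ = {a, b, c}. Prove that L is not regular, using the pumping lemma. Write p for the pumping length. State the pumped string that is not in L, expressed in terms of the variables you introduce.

Assume L is regular. Let p be the pumping length given by the pumping lemma.
Take w = a^p c b^p ∈ L with |w| = 2p+1 ≥ p.
Write w = xyz as guaranteed by the lemma, with |xy| ≤ p and y is nonempty.
Since the first p symbols of w are all a's and |xy| ≤ p, y lies entirely in the leading a-block: y = a^k for some k with 1 ≤ k ≤ p.
Pump with i = 2: xy^2z = a^{p+k} c b^p, which would require p+k = p. But k ≥ 1, so xy^2z ∉ L.
This contradicts the pumping lemma, so L is not regular.

a^{p+k} c b^p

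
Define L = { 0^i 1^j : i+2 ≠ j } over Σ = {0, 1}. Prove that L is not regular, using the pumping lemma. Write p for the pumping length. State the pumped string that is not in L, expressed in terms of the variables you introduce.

Assume L is regular; let p be its pumping constant.
Choose w = 0^p 1^{p+p!+2}. Since p ≠ (p+p!+2)-2 = p+p!, w ∈ L; and |w| ≥ p.
By the pumping lemma, w = xyz with |xy| ≤ p and |y| ≥ 1.
Because |xy| ≤ p and w begins with p copies of 0, we have y = 0^k with 1 ≤ k ≤ p.
Since 1 ≤ k ≤ p, k divides p!; set t = 1 + p!/k. Then xy^t z has p + (p!/k)·k = p + p! copies of 0. Now the 0-count is p+p! and (1-count)-2 = (p+p!+2)-2 = p+p!, so i+2 ≠ j fails. So xy^t z = 0^{p+p!} 1^{p+p!+2} ∉ L.
This contradicts the pumping lemma, so L is not regular.

0^{p+p!} 1^{p+p!+2}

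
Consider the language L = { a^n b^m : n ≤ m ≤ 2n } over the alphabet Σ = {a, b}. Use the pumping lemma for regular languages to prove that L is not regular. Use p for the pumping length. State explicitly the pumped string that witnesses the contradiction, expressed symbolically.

a^{p+k} b^p

Assume L is regular. Let p be the pumping length given by the pumping lemma.
Take w = a^p b^p ∈ L (since p ≤ p ≤ 2p), with |w| = 2p ≥ p.
The pumping lemma gives a decomposition w = xyz where |xy| ≤ p and y is nonempty.
The first p characters of w are a's, so xy (and hence y) consists only of a's. Write y = a^k, 1 ≤ k ≤ p.
Pump with i = 2: xy^2z = a^{p+k} b^p. Now n = p+k > p = m, so the condition n ≤ m fails. Thus xy^2z ∉ L.
This contradicts the pumping lemma, so L is not regular.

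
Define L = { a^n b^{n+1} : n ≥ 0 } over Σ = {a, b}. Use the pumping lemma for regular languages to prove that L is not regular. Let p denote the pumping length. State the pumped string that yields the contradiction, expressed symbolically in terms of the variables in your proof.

Toward a contradiction, assume L is regular with pumping length p.
Choose w = a^p b^{p+1}, which is in L with |w| = 2p+1 ≥ p.
By the pumping lemma, w = xyz with |xy| ≤ p and |y| > 0.
The first p characters of w are a's, so xy (and hence y) consists only of a's. Write y = a^k, 1 ≤ k ≤ p.
Pump with i = 2: xy^2z = a^{p+k} b^{p+1}. For this to lie in L we would need p+1 = (p+k)+1, which forces k = 0. But k ≥ 1, so xy^2z ∉ L.
This contradicts the pumping lemma, so L is not regular.

a^{p+k} b^{p+1}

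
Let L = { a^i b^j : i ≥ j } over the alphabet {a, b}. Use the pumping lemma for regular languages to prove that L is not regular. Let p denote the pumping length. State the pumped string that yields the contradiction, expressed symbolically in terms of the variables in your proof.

a^{p-k} b^p

Toward a contradiction, assume L is regular with pumping length p.
Choose w = a^p b^p ∈ L, with |w| = 2p ≥ p.
The pumping lemma gives a decomposition w = xyz where |xy| ≤ p and y is nonempty.
Since the first p symbols of w are all a's and |xy| ≤ p, y lies entirely in the leading a-block: y = a^k for some k with 1 ≤ k ≤ p.
Consider xy^0z = xz = a^{p-k} b^p. Since k ≥ 1, the a-count p-k is less than p, so i ≥ j fails; thus xz ∉ L.
This contradicts the pumping lemma, so L is not regular.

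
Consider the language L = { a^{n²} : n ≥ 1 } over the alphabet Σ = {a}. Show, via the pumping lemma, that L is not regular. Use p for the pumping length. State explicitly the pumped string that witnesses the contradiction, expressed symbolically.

Assume L is regular; let p be its pumping constant.
Take w = a^{p²} ∈ L with |w| = p² ≥ p.
The pumping lemma gives a decomposition w = xyz where |xy| ≤ p and |y| > 0.
Then y = a^k for some k with 1 ≤ k ≤ p.
Pump with i = 2: xy^2z = a^{p²+k}. Since 1 ≤ k ≤ p, p² < p²+k ≤ p²+p < (p+1)², so p²+k lies strictly between consecutive squares and is not a perfect square. So xy^2z ∉ L.
This contradicts the pumping lemma, so L is not regular.

a^{p²+k}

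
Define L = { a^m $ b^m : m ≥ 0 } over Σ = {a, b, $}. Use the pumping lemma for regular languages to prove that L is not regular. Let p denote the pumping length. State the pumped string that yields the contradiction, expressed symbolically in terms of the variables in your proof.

a^{p+k} $ b^p

Toward a contradiction, assume L is regular with pumping length p.
Take w = a^p $ b^p ∈ L with |w| = 2p+1 ≥ p.
Write w = xyz as guaranteed by the lemma, with |xy| ≤ p and |y| ≥ 1.
Since the first p symbols of w are all a's and |xy| ≤ p, y lies entirely in the leading a-block: y = a^k for some k with 1 ≤ k ≤ p.
Pump with i = 2: xy^2z = a^{p+k} $ b^p, which would require p+k = p. But k ≥ 1, so xy^2z ∉ L.
This contradicts the pumping lemma, so L is not regular.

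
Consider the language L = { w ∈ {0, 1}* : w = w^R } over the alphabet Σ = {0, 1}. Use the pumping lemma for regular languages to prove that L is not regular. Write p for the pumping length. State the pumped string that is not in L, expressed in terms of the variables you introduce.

Suppose for contradiction that L is regular, and let p be the pumping length.
Take w = 0^p 1 0^p, a palindrome of length 2p+1 ≥ p.
Write w = xyz as guaranteed by the lemma, with |xy| ≤ p and |y| > 0.
Since the first p symbols of w are all 0's and |xy| ≤ p, y lies entirely in the leading 0-block: y = 0^k for some k with 1 ≤ k ≤ p.
Pump with i = 2: xy^2z = 0^{p+k} 1 0^p. Its reverse is 0^p 1 0^{p+k}, which differs from xy^2z since k ≥ 1. So xy^2z is not a palindrome and xy^2z ∉ L.
This contradicts the pumping lemma, so L is not regular.

0^{p+k} 1 0^p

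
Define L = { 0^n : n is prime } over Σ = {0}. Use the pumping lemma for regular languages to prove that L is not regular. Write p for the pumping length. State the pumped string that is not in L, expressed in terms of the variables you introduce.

0^{q(1+k)}

Suppose for contradiction that L is regular, and let p be the pumping length.
Let q be a prime with q ≥ p+2 (infinitely many primes exist), and take w = 0^q ∈ L with |w| = q ≥ p.
The pumping lemma gives a decomposition w = xyz where |xy| ≤ p and |y| ≥ 1.
Then y = 0^k for some k with 1 ≤ k ≤ p.
Since 1 ≤ k ≤ p, |xz| = q-k. Pump with i = q+1: |xy^{q+1}z| = (q-k)+(q+1)k = q+qk = q(1+k), which is composite (both factors ≥ 2). So xy^{q+1}z = 0^{q(1+k)} ∉ L.
This contradicts the pumping lemma, so L is not regular.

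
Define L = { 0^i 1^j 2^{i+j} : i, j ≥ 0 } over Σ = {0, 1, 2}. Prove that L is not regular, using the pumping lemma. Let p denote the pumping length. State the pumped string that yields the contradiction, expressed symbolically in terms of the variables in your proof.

0^{p+k} 1^p 2^{2p}

Assume L is regular. Let p be the pumping length given by the pumping lemma.
Take w = 0^p 1^p 2^{2p} ∈ L (with i=j=p, i+j=2p), |w| = 4p ≥ p.
By the pumping lemma, w = xyz with |xy| ≤ p and |y| > 0.
The first p characters of w are 0's, so xy (and hence y) consists only of 0's. Write y = 0^k, 1 ≤ k ≤ p.
Consider xy^2z = 0^{p+k} 1^p 2^{2p}. Now the 0- and 1-counts sum to 2p+k, but the 2-count is 2p ≠ 2p+k. So xy^2z ∉ L.
This is a contradiction; hence L is not regular.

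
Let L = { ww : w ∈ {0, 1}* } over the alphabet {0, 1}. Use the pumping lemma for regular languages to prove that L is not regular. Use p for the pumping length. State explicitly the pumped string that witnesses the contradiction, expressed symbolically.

0^{p+k} 1^p 0^p 1^p

Suppose for contradiction that L is regular, and let p be the pumping length.
Take w = 0^p 1^p 0^p 1^p = uu where u = 0^p1^p; then w ∈ L and |w| = 4p ≥ p.
The pumping lemma gives a decomposition w = xyz where |xy| ≤ p and |y| > 0.
Since the first p symbols of w are all 0's and |xy| ≤ p, y lies entirely in the leading 0-block: y = 0^k for some k with 1 ≤ k ≤ p.
Pump with i = 2: xy^2z = 0^{p+k} 1^p 0^p 1^p, of length 4p+k. Suppose this equals vv. The string starts with 0 and ends with 1, so v does too; thus the boundary between the two copies of v is a 1→0 transition. There is exactly one such transition, at position 2p+k, so |v| = 2p+k and |vv| = 4p+2k ≠ 4p+k since k ≥ 1. So xy^2z ∉ L.
This is a contradiction; hence L is not regular.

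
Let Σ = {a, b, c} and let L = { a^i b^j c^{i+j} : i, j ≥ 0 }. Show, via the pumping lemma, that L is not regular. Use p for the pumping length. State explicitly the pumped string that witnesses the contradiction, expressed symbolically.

a^{p+k} b^p c^{2p}

Suppose for contradiction that L is regular, and let p be the pumping length.
Take w = a^p b^p c^{2p} ∈ L (with i=j=p, i+j=2p), |w| = 4p ≥ p.
The pumping lemma gives a decomposition w = xyz where |xy| ≤ p and |y| ≥ 1.
Since the first p symbols of w are all a's and |xy| ≤ p, y lies entirely in the leading a-block: y = a^k for some k with 1 ≤ k ≤ p.
Consider xy^2z = a^{p+k} b^p c^{2p}. Now the a- and b-counts sum to 2p+k, but the c-count is 2p ≠ 2p+k. So xy^2z ∉ L.
This contradicts the pumping lemma, so L is not regular.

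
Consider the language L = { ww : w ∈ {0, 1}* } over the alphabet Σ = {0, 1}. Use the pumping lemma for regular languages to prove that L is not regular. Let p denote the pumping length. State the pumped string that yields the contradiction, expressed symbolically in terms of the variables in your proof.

Assume L is regular; let p be its pumping constant.
Take w = 0^p 1^p 0^p 1^p = uu where u = 0^p1^p; then w ∈ L and |w| = 4p ≥ p.
By the pumping lemma, w = xyz with |xy| ≤ p and |y| ≥ 1.
The first p characters of w are 0's, so xy (and hence y) consists only of 0's. Write y = 0^k, 1 ≤ k ≤ p.
Pump with i = 2: xy^2z = 0^{p+k} 1^p 0^p 1^p, of length 4p+k. Suppose this equals vv. The string starts with 0 and ends with 1, so v does too; thus the boundary between the two copies of v is a 1→0 transition. There is exactly one such transition, at position 2p+k, so |v| = 2p+k and |vv| = 4p+2k ≠ 4p+k since k ≥ 1. So xy^2z ∉ L.
This is a contradiction; hence L is not regular.

0^{p+k} 1^p 0^p 1^p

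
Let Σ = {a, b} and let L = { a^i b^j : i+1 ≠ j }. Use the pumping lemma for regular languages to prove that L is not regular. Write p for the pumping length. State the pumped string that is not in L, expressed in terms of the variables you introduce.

Assume L is regular; let p be its pumping constant.
Choose w = a^p b^{p+p!+1}. Since p ≠ (p+p!+1)-1 = p+p!, w ∈ L; and |w| ≥ p.
Write w = xyz as guaranteed by the lemma, with |xy| ≤ p and |y| > 0.
Because |xy| ≤ p and w begins with p copies of a, we have y = a^k with 1 ≤ k ≤ p.
Since 1 ≤ k ≤ p, k divides p!; set t = 1 + p!/k. Then xy^t z has p + (p!/k)·k = p + p! copies of a. Now the a-count is p+p! and (b-count)-1 = (p+p!+1)-1 = p+p!, so i+1 ≠ j fails. So xy^t z = a^{p+p!} b^{p+p!+1} ∉ L.
This contradicts the pumping lemma, so L is not regular.

a^{p+p!} b^{p+p!+1}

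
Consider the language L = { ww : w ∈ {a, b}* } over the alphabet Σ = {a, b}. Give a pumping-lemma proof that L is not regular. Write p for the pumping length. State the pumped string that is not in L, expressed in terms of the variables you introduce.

a^{p+k} b^p a^p b^p

Assume L is regular. Let p be the pumping length given by the pumping lemma.
Take w = a^p b^p a^p b^p = uu where u = a^pb^p; then w ∈ L and |w| = 4p ≥ p.
Write w = xyz as guaranteed by the lemma, with |xy| ≤ p and y is nonempty.
The first p characters of w are a's, so xy (and hence y) consists only of a's. Write y = a^k, 1 ≤ k ≤ p.
Pump with i = 2: xy^2z = a^{p+k} b^p a^p b^p, of length 4p+k. Suppose this equals vv. The string starts with a and ends with b, so v does too; thus the boundary between the two copies of v is a b→a transition. There is exactly one such transition, at position 2p+k, so |v| = 2p+k and |vv| = 4p+2k ≠ 4p+k since k ≥ 1. So xy^2z ∉ L.
Contradiction. Therefore L is not regular.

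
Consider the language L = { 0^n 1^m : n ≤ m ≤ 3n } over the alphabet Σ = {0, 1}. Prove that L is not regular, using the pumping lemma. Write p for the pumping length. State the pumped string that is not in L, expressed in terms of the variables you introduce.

Suppose for contradiction that L is regular, and let p be the pumping length.
Take w = 0^p 1^p ∈ L (since p ≤ p ≤ 3p), with |w| = 2p ≥ p.
By the pumping lemma, w = xyz with |xy| ≤ p and |y| ≥ 1.
The first p characters of w are 0's, so xy (and hence y) consists only of 0's. Write y = 0^k, 1 ≤ k ≤ p.
Pump with i = 2: xy^2z = 0^{p+k} 1^p. Now n = p+k > p = m, so the condition n ≤ m fails. Thus xy^2z ∉ L.
This is a contradiction; hence L is not regular.

0^{p+k} 1^p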